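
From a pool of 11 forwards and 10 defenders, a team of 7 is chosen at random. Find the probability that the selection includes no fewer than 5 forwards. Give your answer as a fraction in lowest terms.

143/646

There are C(21,7) = 116280 ways to choose the 7.
Favorable selections (no fewer than 5 forwards): C(11,5)·C(10,2) + C(11,6)·C(10,1) + C(11,7)·C(10,0) = 20790 + 4620 + 330 = 25740.
Probability = 25740/116280 = 143/646.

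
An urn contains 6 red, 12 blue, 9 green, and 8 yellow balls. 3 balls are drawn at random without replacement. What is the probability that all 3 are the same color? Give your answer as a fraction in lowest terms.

There are C(35,3) = 6545 ways to draw 3 balls.
All same color: C(6,3) + C(12,3) + C(9,3) + C(8,3) = 20 + 220 + 84 + 56 = 380.
Probability = 380/6545 = 76/1309.

76/1309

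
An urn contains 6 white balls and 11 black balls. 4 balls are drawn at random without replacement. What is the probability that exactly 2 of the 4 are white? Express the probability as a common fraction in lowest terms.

165/476

The sample space is all 4-subsets of the 17: C(17,4) = 2380.
Selections with exactly 2 white: choose 2 of the 6 white and 2 of the 11 black, C(6,2)·C(11,2) = 15·55 = 825.
Probability = 825/2380 = 165/476.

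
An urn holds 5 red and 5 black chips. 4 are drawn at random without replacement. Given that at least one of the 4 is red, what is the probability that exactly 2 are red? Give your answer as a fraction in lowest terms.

20/41

Work in counts. Selections with at least one red: C(10,4) − C(5,4) = 210 − 5 = 205.
Of those, selections where exactly 2 are red: C(5,2)·C(5,2) = 10·10 = 100.
Conditional probability = 100/205 = 20/41.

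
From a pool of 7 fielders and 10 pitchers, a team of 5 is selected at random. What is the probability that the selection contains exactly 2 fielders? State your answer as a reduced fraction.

90/221

The sample space is all 5-subsets of the 17: C(17,5) = 6188.
Selections with exactly 2 fielders: choose 2 of the 7 fielders and 3 of the 10 pitchers, C(7,2)·C(10,3) = 21·120 = 2520.
Probability = 2520/6188 = 90/221.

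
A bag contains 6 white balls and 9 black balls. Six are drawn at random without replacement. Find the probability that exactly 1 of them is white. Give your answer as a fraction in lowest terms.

The sample space is all 6-subsets of the 15: C(15,6) = 5005.
Selections with exactly 1 white: choose 1 of the 6 white and 5 of the 9 black, C(6,1)·C(9,5) = 6·126 = 756.
Probability = 756/5005 = 108/715.

108/715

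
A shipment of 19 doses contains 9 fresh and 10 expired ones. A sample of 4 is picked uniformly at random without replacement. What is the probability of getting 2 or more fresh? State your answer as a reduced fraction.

431/646

There are C(19,4) = 3876 ways to choose the 4.
Count the complement (fewer than 2 fresh): C(9,0)·C(10,4) + C(9,1)·C(10,3) = 210 + 1080 = 1290.
Probability = 1 − 1290/3876 = 2586/3876 = 431/646.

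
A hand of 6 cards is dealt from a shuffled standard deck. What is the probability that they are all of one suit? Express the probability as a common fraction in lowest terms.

There are C(52,6) = 20358520 possible 6-card hands.
Hands of one suit: 4 suits × C(13,6) = 4·1716 = 6864.
Probability = 6864/20358520 = 66/195755.

66/195755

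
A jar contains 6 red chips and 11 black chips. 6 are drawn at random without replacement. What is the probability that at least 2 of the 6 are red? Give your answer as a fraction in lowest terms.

There are C(17,6) = 12376 ways to choose the 6.
Count the complement (fewer than 2 red): C(6,0)·C(11,6) + C(6,1)·C(11,5) = 462 + 2772 = 3234.
Probability = 1 − 3234/12376 = 9142/12376 = 653/884.

653/884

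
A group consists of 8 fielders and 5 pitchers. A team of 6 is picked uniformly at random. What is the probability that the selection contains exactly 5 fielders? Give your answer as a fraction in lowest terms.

70/429

Total number of selections: C(13,6) = 1716.
Selections with exactly 5 fielders: choose 5 of the 8 fielders and 1 of the 5 pitchers, C(8,5)·C(5,1) = 56·5 = 280.
Probability = 280/1716 = 70/429.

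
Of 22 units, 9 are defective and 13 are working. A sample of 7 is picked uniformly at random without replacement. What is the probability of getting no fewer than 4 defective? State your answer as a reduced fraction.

Total selections: C(22,7) = 170544.
Favorable selections (no fewer than 4 defective): C(9,4)·C(13,3) + C(9,5)·C(13,2) + C(9,6)·C(13,1) + C(9,7)·C(13,0) = 36036 + 9828 + 1092 + 36 = 46992.
Probability = 46992/170544 = 89/323.

89/323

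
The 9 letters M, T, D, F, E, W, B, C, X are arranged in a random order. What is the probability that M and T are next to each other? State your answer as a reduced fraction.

There are 9! = 362880 arrangements.
Treat M and T as a block: 8! arrangements of the blocks × 2 orders within the block = 2·40320 = 80640.
Probability = 80640/362880 = 2/9.

2/9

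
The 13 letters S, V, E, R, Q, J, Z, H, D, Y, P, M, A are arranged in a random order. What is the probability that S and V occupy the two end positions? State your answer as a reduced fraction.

1/78

There are 13! = 6227020800 arrangements.
Place S and V at the ends in 2 ways, arrange the remaining 11 in 11! = 39916800 ways: 2·39916800 = 79833600.
Probability = 79833600/6227020800 = 1/78.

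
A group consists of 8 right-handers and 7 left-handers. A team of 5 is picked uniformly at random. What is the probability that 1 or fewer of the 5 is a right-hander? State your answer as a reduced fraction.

43/429

There are C(15,5) = 3003 ways to choose the 5.
Favorable selections (1 or fewer right-hander): C(8,0)·C(7,5) + C(8,1)·C(7,4) = 21 + 280 = 301.
Probability = 301/3003 = 43/429.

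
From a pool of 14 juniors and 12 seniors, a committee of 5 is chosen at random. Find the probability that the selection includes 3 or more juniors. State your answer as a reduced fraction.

133/230

Total selections: C(26,5) = 65780.
Favorable selections (3 or more juniors): C(14,3)·C(12,2) + C(14,4)·C(12,1) + C(14,5)·C(12,0) = 24024 + 12012 + 2002 = 38038.
Probability = 38038/65780 = 133/230.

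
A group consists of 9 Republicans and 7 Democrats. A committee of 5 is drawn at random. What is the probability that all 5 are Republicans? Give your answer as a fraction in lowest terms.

3/104

There are C(16,5) = 4368 possible selections.
Selections with all Republicans: C(9,5) = 126.
Probability = 126/4368 = 3/104.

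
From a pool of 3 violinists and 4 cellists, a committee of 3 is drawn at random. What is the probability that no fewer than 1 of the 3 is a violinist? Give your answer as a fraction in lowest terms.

There are C(7,3) = 35 ways to choose the 3.
The complement is all 3 are cellists: C(4,3) = 4.
Probability = 1 − 4/35 = 31/35.

31/35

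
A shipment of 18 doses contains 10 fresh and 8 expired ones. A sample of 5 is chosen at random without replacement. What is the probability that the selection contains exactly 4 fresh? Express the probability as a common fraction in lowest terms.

10/51

There are C(18,5) = 8568 ways to choose 5 from 18.
Selections with exactly 4 fresh: choose 4 of the 10 fresh and 1 of the 8 expired, C(10,4)·C(8,1) = 210·8 = 1680.
Probability = 1680/8568 = 10/51.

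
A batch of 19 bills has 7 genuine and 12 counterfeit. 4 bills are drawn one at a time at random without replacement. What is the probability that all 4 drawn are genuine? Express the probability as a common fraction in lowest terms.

35/3876

Multiply the conditional probabilities at each draw: 7/19 · 6/18 · 5/17 · 4/16 = 840/93024 = 35/3876.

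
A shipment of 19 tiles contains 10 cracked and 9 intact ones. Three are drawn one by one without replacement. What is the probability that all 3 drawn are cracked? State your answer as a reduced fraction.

40/323

Multiply the conditional probabilities at each draw: 10/19 · 9/18 · 8/17 = 720/5814 = 40/323.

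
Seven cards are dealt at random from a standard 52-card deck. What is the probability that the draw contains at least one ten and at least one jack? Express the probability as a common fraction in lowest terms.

There are C(52,7) = 133784560 possible draws.
By inclusion-exclusion on the complements, draws missing all tens or all jacks: C(48,7) + C(48,7) − C(44,7) = 73629072 + 73629072 − 38320568 = 108937576.
So draws with at least one of each: 133784560 − 108937576 = 24846984, probability 24846984/133784560 = 3105873/16723070.

3105873/16723070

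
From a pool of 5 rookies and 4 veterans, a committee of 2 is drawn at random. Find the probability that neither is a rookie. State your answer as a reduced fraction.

1/6

There are C(9,2) = 36 possible selections.
Selections with no rookies (all veterans): C(4,2) = 6.
Probability = 6/36 = 1/6.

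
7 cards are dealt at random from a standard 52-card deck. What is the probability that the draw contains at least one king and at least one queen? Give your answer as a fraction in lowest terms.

3105873/16723070

There are C(52,7) = 133784560 possible draws.
By inclusion-exclusion on the complements, draws missing all kings or all queens: C(48,7) + C(48,7) − C(44,7) = 73629072 + 73629072 − 38320568 = 108937576.
So draws with at least one of each: 133784560 − 108937576 = 24846984, probability 24846984/133784560 = 3105873/16723070.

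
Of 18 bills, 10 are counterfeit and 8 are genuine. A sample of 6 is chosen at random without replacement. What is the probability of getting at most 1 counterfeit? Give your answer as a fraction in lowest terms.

7/221

Total selections: C(18,6) = 18564.
Favorable selections (at most 1 counterfeit): C(10,0)·C(8,6) + C(10,1)·C(8,5) = 28 + 560 = 588.
Probability = 588/18564 = 7/221.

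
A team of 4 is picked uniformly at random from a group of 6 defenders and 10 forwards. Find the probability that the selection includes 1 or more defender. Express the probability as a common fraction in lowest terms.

23/26

Total selections: C(16,4) = 1820.
The complement is all 4 are forwards: C(10,4) = 210.
Probability = 1 − 210/1820 = 1610/1820 = 23/26.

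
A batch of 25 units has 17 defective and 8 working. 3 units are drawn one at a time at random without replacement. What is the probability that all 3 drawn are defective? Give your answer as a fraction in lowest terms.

34/115

Multiply the conditional probabilities at each draw: 17/25 · 16/24 · 15/23 = 4080/13800 = 34/115.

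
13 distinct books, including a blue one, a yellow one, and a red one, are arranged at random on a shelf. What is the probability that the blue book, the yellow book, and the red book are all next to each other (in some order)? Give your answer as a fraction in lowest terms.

There are 13! = 6227020800 arrangements.
Treat the three as one block: 11! placements × 3! orders within the block = 39916800·6 = 239500800.
Probability = 239500800/6227020800 = 1/26.

1/26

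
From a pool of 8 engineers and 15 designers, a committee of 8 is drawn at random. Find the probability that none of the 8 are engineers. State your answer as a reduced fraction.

There are C(23,8) = 490314 possible selections.
Selections with no engineers (all designers): C(15,8) = 6435.
Probability = 6435/490314 = 195/14858.

195/14858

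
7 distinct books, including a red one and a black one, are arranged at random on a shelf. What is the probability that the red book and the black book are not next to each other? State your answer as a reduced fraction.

There are 7! = 5040 arrangements.
Arrangements with the red book and the black book adjacent: 2·6! = 1440.
So not adjacent: 5040 − 1440 = 3600, probability 3600/5040 = 5/7.

5/7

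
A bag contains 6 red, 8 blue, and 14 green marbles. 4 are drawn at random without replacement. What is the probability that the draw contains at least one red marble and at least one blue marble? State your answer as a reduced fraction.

There are C(28,4) = 20475 possible draws.
By inclusion-exclusion on the complements, draws missing all red or all blue: C(22,4) + C(20,4) − C(14,4) = 7315 + 4845 − 1001 = 11159.
So draws with at least one of each: 20475 − 11159 = 9316, probability 9316/20475.

9316/20475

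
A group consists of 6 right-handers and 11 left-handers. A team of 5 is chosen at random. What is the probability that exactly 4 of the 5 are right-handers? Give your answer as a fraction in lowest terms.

There are C(17,5) = 6188 ways to choose 5 from 17.
Selections with exactly 4 right-handers: choose 4 of the 6 right-handers and 1 of the 11 left-handers, C(6,4)·C(11,1) = 15·11 = 165.
Probability = 165/6188.

165/6188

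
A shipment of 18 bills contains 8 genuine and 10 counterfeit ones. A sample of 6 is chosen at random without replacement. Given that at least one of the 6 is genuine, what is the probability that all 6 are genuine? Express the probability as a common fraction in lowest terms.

Work in counts. Selections with at least one genuine: C(18,6) − C(10,6) = 18564 − 210 = 18354.
Of those, selections where all 6 are genuine: C(8,6) = 28.
Conditional probability = 28/18354 = 2/1311.

2/1311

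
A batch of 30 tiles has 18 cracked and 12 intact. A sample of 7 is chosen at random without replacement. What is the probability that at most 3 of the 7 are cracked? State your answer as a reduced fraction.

1507/5655

There are C(30,7) = 2035800 ways to choose the 7.
Favorable selections (at most 3 cracked): C(18,0)·C(12,7) + C(18,1)·C(12,6) + C(18,2)·C(12,5) + C(18,3)·C(12,4) = 792 + 16632 + 121176 + 403920 = 542520.
Probability = 542520/2035800 = 1507/5655.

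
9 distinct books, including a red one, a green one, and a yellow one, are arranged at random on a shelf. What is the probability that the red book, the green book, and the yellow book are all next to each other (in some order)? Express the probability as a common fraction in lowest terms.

1/12

There are 9! = 362880 arrangements.
Treat the three as one block: 7! placements × 3! orders within the block = 5040·6 = 30240.
Probability = 30240/362880 = 1/12.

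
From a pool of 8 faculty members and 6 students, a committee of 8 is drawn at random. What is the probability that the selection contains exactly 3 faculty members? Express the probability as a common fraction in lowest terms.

16/143

There are C(14,8) = 3003 ways to choose 8 from 14.
Selections with exactly 3 faculty members: choose 3 of the 8 faculty members and 5 of the 6 students, C(8,3)·C(6,5) = 56·6 = 336.
Probability = 336/3003 = 16/143.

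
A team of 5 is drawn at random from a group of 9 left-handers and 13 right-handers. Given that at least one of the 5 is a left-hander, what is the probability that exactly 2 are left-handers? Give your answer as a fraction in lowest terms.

104/253

Work in counts. Selections with at least one left-hander: C(22,5) − C(13,5) = 26334 − 1287 = 25047.
Of those, selections where exactly 2 are left-handers: C(9,2)·C(13,3) = 36·286 = 10296.
Conditional probability = 10296/25047 = 104/253.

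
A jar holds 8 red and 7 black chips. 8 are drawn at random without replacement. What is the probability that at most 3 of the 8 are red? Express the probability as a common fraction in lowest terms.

There are C(15,8) = 6435 ways to choose the 8.
Favorable selections (at most 3 red): C(8,1)·C(7,7) + C(8,2)·C(7,6) + C(8,3)·C(7,5) = 8 + 196 + 1176 = 1380.
Probability = 1380/6435 = 92/429.

92/429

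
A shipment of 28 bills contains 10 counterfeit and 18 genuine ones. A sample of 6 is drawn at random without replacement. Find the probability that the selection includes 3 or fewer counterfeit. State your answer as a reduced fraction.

Total selections: C(28,6) = 376740.
Count the complement (more than 3 counterfeit): C(10,4)·C(18,2) + C(10,5)·C(18,1) + C(10,6)·C(18,0) = 32130 + 4536 + 210 = 36876.
Probability = 1 − 36876/376740 = 339864/376740 = 4046/4485.

4046/4485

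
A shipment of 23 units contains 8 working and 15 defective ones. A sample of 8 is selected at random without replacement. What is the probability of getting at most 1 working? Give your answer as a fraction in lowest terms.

There are C(23,8) = 490314 ways to choose the 8.
Favorable selections (at most 1 working): C(8,0)·C(15,8) + C(8,1)·C(15,7) = 6435 + 51480 = 57915.
Probability = 57915/490314 = 1755/14858.

1755/14858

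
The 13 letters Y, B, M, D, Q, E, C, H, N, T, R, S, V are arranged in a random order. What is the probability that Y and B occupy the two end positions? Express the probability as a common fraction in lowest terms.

1/78

There are 13! = 6227020800 arrangements.
Place Y and B at the ends in 2 ways, arrange the remaining 11 in 11! = 39916800 ways: 2·39916800 = 79833600.
Probability = 79833600/6227020800 = 1/78.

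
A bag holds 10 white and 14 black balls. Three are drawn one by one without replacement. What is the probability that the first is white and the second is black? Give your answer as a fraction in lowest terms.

Multiply the conditional probabilities at each draw: 10/24 · 14/23 = 140/552 = 35/138.

35/138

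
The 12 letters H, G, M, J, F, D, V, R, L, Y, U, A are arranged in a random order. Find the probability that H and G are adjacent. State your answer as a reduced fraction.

There are 12! = 479001600 arrangements.
Treat H and G as a block: 11! arrangements of the blocks × 2 orders within the block = 2·39916800 = 79833600.
Probability = 79833600/479001600 = 1/6.

1/6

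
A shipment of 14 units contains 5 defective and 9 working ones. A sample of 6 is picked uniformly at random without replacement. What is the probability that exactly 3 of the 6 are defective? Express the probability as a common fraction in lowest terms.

The sample space is all 6-subsets of the 14: C(14,6) = 3003.
Selections with exactly 3 defective: choose 3 of the 5 defective and 3 of the 9 working, C(5,3)·C(9,3) = 10·84 = 840.
Probability = 840/3003 = 40/143.

40/143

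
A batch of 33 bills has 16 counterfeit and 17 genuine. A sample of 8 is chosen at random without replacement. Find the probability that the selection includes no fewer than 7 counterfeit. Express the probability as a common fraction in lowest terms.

Total selections: C(33,8) = 13884156.
Favorable selections (no fewer than 7 counterfeit): C(16,7)·C(17,1) + C(16,8)·C(17,0) = 194480 + 12870 = 207350.
Probability = 207350/13884156 = 25/1674.

25/1674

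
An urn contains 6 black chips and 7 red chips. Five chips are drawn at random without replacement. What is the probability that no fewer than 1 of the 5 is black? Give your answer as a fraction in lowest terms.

422/429

Total selections: C(13,5) = 1287.
The complement is all 5 are red: C(7,5) = 21.
Probability = 1 − 21/1287 = 1266/1287 = 422/429.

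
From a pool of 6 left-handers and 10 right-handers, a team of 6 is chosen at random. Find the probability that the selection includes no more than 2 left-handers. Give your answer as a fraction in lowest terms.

Total selections: C(16,6) = 8008.
Favorable selections (no more than 2 left-handers): C(6,0)·C(10,6) + C(6,1)·C(10,5) + C(6,2)·C(10,4) = 210 + 1512 + 3150 = 4872.
Probability = 4872/8008 = 87/143.

87/143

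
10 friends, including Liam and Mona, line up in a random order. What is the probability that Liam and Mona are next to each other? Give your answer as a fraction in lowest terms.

There are 10! = 3628800 arrangements.
Treat Liam and Mona as a block: 9! arrangements of the blocks × 2 orders within the block = 2·362880 = 725760.
Probability = 725760/3628800 = 1/5.

1/5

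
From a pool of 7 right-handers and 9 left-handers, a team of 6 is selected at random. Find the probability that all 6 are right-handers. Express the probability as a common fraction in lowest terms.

There are C(16,6) = 8008 possible selections.
Selections with all right-handers: C(7,6) = 7.
Probability = 7/8008 = 1/1144.

1/1144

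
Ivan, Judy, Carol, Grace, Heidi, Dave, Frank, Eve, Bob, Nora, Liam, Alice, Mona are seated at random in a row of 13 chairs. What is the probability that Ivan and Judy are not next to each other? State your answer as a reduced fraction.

11/13

There are 13! = 6227020800 arrangements.
Arrangements with Ivan and Judy adjacent: 2·12! = 958003200.
So not adjacent: 6227020800 − 958003200 = 5269017600, probability 5269017600/6227020800 = 11/13.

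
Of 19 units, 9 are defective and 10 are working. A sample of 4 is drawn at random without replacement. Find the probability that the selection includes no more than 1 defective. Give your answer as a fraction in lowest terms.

Total selections: C(19,4) = 3876.
Favorable selections (no more than 1 defective): C(9,0)·C(10,4) + C(9,1)·C(10,3) = 210 + 1080 = 1290.
Probability = 1290/3876 = 215/646.

215/646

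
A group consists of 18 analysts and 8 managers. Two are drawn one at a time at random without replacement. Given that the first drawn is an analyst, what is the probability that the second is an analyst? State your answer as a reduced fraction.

After removing one analyst, 25 remain: 17 analysts and 8 managers.
So the probability the next is an analyst is 17/25.

17/25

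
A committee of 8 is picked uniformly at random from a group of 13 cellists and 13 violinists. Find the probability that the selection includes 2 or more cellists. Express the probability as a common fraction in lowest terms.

2152/2185

There are C(26,8) = 1562275 ways to choose the 8.
Favorable selections (2 or more cellists): C(13,2)·C(13,6) + C(13,3)·C(13,5) + C(13,4)·C(13,4) + C(13,5)·C(13,3) + C(13,6)·C(13,2) + C(13,7)·C(13,1) + C(13,8)·C(13,0) = 133848 + 368082 + 511225 + 368082 + 133848 + 22308 + 1287 = 1538680.
Probability = 1538680/1562275 = 2152/2185.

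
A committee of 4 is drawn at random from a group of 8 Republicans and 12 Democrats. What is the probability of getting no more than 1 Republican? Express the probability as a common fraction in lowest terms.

Total selections: C(20,4) = 4845.
Favorable selections (no more than 1 Republican): C(8,0)·C(12,4) + C(8,1)·C(12,3) = 495 + 1760 = 2255.
Probability = 2255/4845 = 451/969.

451/969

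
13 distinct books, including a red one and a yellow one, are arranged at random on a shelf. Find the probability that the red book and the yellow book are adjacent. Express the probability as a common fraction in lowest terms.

There are 13! = 6227020800 arrangements.
Treat the red book and the yellow book as a block: 12! arrangements of the blocks × 2 orders within the block = 2·479001600 = 958003200.
Probability = 958003200/6227020800 = 2/13.

2/13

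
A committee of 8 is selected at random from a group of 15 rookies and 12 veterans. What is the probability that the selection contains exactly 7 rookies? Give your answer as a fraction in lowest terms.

The sample space is all 8-subsets of the 27: C(27,8) = 2220075.
Selections with exactly 7 rookies: choose 7 of the 15 rookies and 1 of the 12 veterans, C(15,7)·C(12,1) = 6435·12 = 77220.
Probability = 77220/2220075 = 4/115.

4/115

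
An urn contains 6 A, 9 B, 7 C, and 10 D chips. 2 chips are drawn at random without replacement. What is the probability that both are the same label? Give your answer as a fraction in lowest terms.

There are C(32,2) = 496 ways to draw 2 chips.
All same label: C(6,2) + C(9,2) + C(7,2) + C(10,2) = 15 + 36 + 21 + 45 = 117.
Probability = 117/496.

117/496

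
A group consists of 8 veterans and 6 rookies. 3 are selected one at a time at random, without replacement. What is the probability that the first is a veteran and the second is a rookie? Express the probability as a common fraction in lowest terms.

24/91

Multiply the conditional probabilities at each draw: 8/14 · 6/13 = 48/182 = 24/91.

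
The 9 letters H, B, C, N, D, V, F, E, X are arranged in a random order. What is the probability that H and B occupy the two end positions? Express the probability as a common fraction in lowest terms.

1/36

There are 9! = 362880 arrangements.
Place H and B at the ends in 2 ways, arrange the remaining 7 in 7! = 5040 ways: 2·5040 = 10080.
Probability = 10080/362880 = 1/36.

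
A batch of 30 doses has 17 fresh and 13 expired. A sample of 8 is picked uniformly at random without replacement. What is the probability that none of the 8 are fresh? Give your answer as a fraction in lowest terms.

There are C(30,8) = 5852925 possible selections.
Selections with no fresh (all expired): C(13,8) = 1287.
Probability = 1287/5852925 = 11/50025.

11/50025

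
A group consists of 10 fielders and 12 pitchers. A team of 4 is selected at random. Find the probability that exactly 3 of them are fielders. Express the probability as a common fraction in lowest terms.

There are C(22,4) = 7315 ways to choose 4 from 22.
Selections with exactly 3 fielders: choose 3 of the 10 fielders and 1 of the 12 pitchers, C(10,3)·C(12,1) = 120·12 = 1440.
Probability = 1440/7315 = 288/1463.

288/1463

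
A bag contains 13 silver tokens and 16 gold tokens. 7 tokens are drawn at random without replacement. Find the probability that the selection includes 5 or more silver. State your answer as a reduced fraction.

1177/10005

Total selections: C(29,7) = 1560780.
Favorable selections (5 or more silver): C(13,5)·C(16,2) + C(13,6)·C(16,1) + C(13,7)·C(16,0) = 154440 + 27456 + 1716 = 183612.
Probability = 183612/1560780 = 1177/10005.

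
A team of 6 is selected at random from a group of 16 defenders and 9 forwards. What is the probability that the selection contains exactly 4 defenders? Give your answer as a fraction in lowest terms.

468/1265

Total number of selections: C(25,6) = 177100.
Selections with exactly 4 defenders: choose 4 of the 16 defenders and 2 of the 9 forwards, C(16,4)·C(9,2) = 1820·36 = 65520.
Probability = 65520/177100 = 468/1265.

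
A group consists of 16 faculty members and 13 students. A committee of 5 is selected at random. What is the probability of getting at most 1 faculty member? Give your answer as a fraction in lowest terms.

There are C(29,5) = 118755 ways to choose the 5.
Favorable selections (at most 1 faculty member): C(16,0)·C(13,5) + C(16,1)·C(13,4) = 1287 + 11440 = 12727.
Probability = 12727/118755 = 979/9135.

979/9135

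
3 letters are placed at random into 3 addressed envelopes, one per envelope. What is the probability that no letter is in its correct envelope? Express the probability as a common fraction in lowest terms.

1/3

There are 3! = 6 assignments.
By inclusion-exclusion, assignments with no fixed points: C(3,0)·3! − C(3,1)·2! + C(3,2)·1! − C(3,3)·0! = 2.
Probability = 2/6 = 1/3.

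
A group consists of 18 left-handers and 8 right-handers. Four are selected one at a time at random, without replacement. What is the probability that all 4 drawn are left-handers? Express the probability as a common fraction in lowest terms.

306/1495

Multiply the conditional probabilities at each draw: 18/26 · 17/25 · 16/24 · 15/23 = 73440/358800 = 306/1495.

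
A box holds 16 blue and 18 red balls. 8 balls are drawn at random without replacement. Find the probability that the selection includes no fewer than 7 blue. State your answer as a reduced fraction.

There are C(34,8) = 18156204 ways to choose the 8.
Favorable selections (no fewer than 7 blue): C(16,7)·C(18,1) + C(16,8)·C(18,0) = 205920 + 12870 = 218790.
Probability = 218790/18156204 = 65/5394.

65/5394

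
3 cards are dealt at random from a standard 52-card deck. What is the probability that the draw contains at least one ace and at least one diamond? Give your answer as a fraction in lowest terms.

33/260

There are C(52,3) = 22100 possible draws.
By inclusion-exclusion on the complements, draws missing all aces or all diamonds: C(48,3) + C(39,3) − C(36,3) = 17296 + 9139 − 7140 = 19295.
So draws with at least one of each: 22100 − 19295 = 2805, probability 2805/22100 = 33/260.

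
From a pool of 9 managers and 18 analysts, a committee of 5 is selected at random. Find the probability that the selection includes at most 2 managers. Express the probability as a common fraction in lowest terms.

Total selections: C(27,5) = 80730.
Favorable selections (at most 2 managers): C(9,0)·C(18,5) + C(9,1)·C(18,4) + C(9,2)·C(18,3) = 8568 + 27540 + 29376 = 65484.
Probability = 65484/80730 = 3638/4485.

3638/4485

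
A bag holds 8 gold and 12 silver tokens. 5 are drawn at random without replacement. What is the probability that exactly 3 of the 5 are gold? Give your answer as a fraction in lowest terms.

77/323

The sample space is all 5-subsets of the 20: C(20,5) = 15504.
Selections with exactly 3 gold: choose 3 of the 8 gold and 2 of the 12 silver, C(8,3)·C(12,2) = 56·66 = 3696.
Probability = 3696/15504 = 77/323.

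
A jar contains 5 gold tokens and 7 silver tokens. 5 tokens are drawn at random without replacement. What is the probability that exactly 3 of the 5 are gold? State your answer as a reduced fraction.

Total number of selections: C(12,5) = 792.
Selections with exactly 3 gold: choose 3 of the 5 gold and 2 of the 7 silver, C(5,3)·C(7,2) = 10·21 = 210.
Probability = 210/792 = 35/132.

35/132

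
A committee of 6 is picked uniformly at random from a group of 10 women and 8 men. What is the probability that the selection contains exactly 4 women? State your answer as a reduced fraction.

70/221

Total number of selections: C(18,6) = 18564.
Selections with exactly 4 women: choose 4 of the 10 women and 2 of the 8 men, C(10,4)·C(8,2) = 210·28 = 5880.
Probability = 5880/18564 = 70/221.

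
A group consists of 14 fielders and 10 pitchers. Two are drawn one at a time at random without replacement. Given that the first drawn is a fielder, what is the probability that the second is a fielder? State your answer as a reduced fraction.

13/23

After removing one fielder, 23 remain: 13 fielders and 10 pitchers.
So the probability the next is a fielder is 13/23.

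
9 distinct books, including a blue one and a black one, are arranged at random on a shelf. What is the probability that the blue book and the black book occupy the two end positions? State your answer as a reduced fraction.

There are 9! = 362880 arrangements.
Place the blue book and the black book at the ends in 2 ways, arrange the remaining 7 in 7! = 5040 ways: 2·5040 = 10080.
Probability = 10080/362880 = 1/36.

1/36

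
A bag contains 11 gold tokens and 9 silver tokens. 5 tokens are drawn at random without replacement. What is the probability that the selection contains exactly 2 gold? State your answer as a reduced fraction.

385/1292

Total number of selections: C(20,5) = 15504.
Selections with exactly 2 gold: choose 2 of the 11 gold and 3 of the 9 silver, C(11,2)·C(9,3) = 55·84 = 4620.
Probability = 4620/15504 = 385/1292.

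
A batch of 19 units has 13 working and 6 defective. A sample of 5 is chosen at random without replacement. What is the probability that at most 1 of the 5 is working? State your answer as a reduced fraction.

There are C(19,5) = 11628 ways to choose the 5.
Favorable selections (at most 1 working): C(13,0)·C(6,5) + C(13,1)·C(6,4) = 6 + 195 = 201.
Probability = 201/11628 = 67/3876.

67/3876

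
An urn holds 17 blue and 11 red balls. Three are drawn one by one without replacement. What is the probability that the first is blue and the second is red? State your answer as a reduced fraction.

Multiply the conditional probabilities at each draw: 17/28 · 11/27 = 187/756.

187/756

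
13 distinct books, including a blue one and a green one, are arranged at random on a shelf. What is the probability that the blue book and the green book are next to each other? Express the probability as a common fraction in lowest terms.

2/13

There are 13! = 6227020800 arrangements.
Treat the blue book and the green book as a block: 12! arrangements of the blocks × 2 orders within the block = 2·479001600 = 958003200.
Probability = 958003200/6227020800 = 2/13.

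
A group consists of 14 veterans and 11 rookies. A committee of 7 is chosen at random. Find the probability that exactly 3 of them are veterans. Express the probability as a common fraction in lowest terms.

Total number of selections: C(25,7) = 480700.
Selections with exactly 3 veterans: choose 3 of the 14 veterans and 4 of the 11 rookies, C(14,3)·C(11,4) = 364·330 = 120120.
Probability = 120120/480700 = 546/2185.

546/2185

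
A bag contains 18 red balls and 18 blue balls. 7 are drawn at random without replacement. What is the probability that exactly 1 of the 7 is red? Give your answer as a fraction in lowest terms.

The sample space is all 7-subsets of the 36: C(36,7) = 8347680.
Selections with exactly 1 red: choose 1 of the 18 red and 6 of the 18 blue, C(18,1)·C(18,6) = 18·18564 = 334152.
Probability = 334152/8347680 = 273/6820.

273/6820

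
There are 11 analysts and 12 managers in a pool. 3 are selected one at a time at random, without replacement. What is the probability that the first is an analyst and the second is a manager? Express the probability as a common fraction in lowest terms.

Multiply the conditional probabilities at each draw: 11/23 · 12/22 = 132/506 = 6/23.

6/23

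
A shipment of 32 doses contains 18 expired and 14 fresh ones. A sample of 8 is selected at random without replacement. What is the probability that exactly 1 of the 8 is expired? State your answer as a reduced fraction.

Total number of selections: C(32,8) = 10518300.
Selections with exactly 1 expired: choose 1 of the 18 expired and 7 of the 14 fresh, C(18,1)·C(14,7) = 18·3432 = 61776.
Probability = 61776/10518300 = 132/22475.

132/22475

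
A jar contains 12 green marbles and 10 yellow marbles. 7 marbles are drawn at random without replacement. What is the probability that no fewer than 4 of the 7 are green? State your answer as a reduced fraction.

Total selections: C(22,7) = 170544.
Favorable selections (no fewer than 4 green): C(12,4)·C(10,3) + C(12,5)·C(10,2) + C(12,6)·C(10,1) + C(12,7)·C(10,0) = 59400 + 35640 + 9240 + 792 = 105072.
Probability = 105072/170544 = 199/323.

199/323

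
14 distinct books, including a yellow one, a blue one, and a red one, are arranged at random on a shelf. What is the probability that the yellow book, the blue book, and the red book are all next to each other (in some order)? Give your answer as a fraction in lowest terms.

There are 14! = 87178291200 arrangements.
Treat the three as one block: 12! placements × 3! orders within the block = 479001600·6 = 2874009600.
Probability = 2874009600/87178291200 = 3/91.

3/91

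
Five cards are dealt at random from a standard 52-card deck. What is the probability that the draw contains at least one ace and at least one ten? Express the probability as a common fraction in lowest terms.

There are C(52,5) = 2598960 possible draws.
By inclusion-exclusion on the complements, draws missing all aces or all tens: C(48,5) + C(48,5) − C(44,5) = 1712304 + 1712304 − 1086008 = 2338600.
So draws with at least one of each: 2598960 − 2338600 = 260360, probability 260360/2598960 = 6509/64974.

6509/64974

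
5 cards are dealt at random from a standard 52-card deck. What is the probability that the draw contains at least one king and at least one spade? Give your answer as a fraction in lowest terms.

229297/866320

There are C(52,5) = 2598960 possible draws.
By inclusion-exclusion on the complements, draws missing all kings or all spades: C(48,5) + C(39,5) − C(36,5) = 1712304 + 575757 − 376992 = 1911069.
So draws with at least one of each: 2598960 − 1911069 = 687891, probability 687891/2598960 = 229297/866320.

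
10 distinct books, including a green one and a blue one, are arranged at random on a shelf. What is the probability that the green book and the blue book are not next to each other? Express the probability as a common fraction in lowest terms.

4/5

There are 10! = 3628800 arrangements.
Arrangements with the green book and the blue book adjacent: 2·9! = 725760.
So not adjacent: 3628800 − 725760 = 2903040, probability 2903040/3628800 = 4/5.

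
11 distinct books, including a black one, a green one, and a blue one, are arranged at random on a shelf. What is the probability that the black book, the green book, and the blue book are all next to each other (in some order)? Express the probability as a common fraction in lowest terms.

3/55

There are 11! = 39916800 arrangements.
Treat the three as one block: 9! placements × 3! orders within the block = 362880·6 = 2177280.
Probability = 2177280/39916800 = 3/55.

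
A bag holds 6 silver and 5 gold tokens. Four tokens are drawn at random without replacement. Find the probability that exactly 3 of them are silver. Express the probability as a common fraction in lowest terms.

There are C(11,4) = 330 ways to choose 4 from 11.
Selections with exactly 3 silver: choose 3 of the 6 silver and 1 of the 5 gold, C(6,3)·C(5,1) = 20·5 = 100.
Probability = 100/330 = 10/33.

10/33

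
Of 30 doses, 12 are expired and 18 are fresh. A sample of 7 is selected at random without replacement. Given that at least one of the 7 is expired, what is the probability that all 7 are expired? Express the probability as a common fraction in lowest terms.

11/27833

Work in counts. Selections with at least one expired: C(30,7) − C(18,7) = 2035800 − 31824 = 2003976.
Of those, selections where all 7 are expired: C(12,7) = 792.
Conditional probability = 792/2003976 = 11/27833.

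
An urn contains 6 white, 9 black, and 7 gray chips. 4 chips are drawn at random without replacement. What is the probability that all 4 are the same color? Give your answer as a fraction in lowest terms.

16/665

There are C(22,4) = 7315 ways to draw 4 chips.
All same color: C(6,4) + C(9,4) + C(7,4) = 15 + 126 + 35 = 176.
Probability = 176/7315 = 16/665.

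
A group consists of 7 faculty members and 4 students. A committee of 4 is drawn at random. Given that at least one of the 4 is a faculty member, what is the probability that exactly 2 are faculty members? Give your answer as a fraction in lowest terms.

18/47

Work in counts. Selections with at least one faculty member: C(11,4) − C(4,4) = 330 − 1 = 329.
Of those, selections where exactly 2 are faculty members: C(7,2)·C(4,2) = 21·6 = 126.
Conditional probability = 126/329 = 18/47.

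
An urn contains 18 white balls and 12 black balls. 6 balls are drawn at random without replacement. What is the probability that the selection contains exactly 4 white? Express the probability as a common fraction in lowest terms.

4488/13195

Total number of selections: C(30,6) = 593775.
Selections with exactly 4 white: choose 4 of the 18 white and 2 of the 12 black, C(18,4)·C(12,2) = 3060·66 = 201960.
Probability = 201960/593775 = 4488/13195.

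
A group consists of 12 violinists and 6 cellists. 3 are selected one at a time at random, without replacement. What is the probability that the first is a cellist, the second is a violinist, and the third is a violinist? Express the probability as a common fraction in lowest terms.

Multiply the conditional probabilities at each draw: 6/18 · 12/17 · 11/16 = 792/4896 = 11/68.

11/68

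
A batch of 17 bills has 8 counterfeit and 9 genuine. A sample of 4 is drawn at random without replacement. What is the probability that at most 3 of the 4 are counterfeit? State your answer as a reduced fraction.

33/34

There are C(17,4) = 2380 ways to choose the 4.
Favorable selections (at most 3 counterfeit): C(8,0)·C(9,4) + C(8,1)·C(9,3) + C(8,2)·C(9,2) + C(8,3)·C(9,1) = 126 + 672 + 1008 + 504 = 2310.
Probability = 2310/2380 = 33/34.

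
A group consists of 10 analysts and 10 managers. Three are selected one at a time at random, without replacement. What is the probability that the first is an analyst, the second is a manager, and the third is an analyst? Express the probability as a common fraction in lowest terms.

Multiply the conditional probabilities at each draw: 10/20 · 10/19 · 9/18 = 900/6840 = 5/38.

5/38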